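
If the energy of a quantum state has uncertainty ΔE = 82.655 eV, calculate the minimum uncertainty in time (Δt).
3.982 as

Using the energy-time uncertainty principle:
ΔEΔt ≥ ℏ/2

The minimum uncertainty in time is:
Δt_min = ℏ/(2ΔE)
Δt_min = (1.055e-34 J·s) / (2 × 1.324e-17 J)
Δt_min = 3.982e-18 s = 3.982 as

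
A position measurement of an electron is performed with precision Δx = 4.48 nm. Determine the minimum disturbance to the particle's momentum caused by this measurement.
1.177 × 10^-26 kg·m/s

The uncertainty principle implies that measuring position disturbs momentum:
ΔxΔp ≥ ℏ/2

When we measure position with precision Δx, we necessarily introduce a momentum uncertainty:
Δp ≥ ℏ/(2Δx)
Δp_min = (1.055e-34 J·s) / (2 × 4.480e-09 m)
Δp_min = 1.177e-26 kg·m/s

The more precisely we measure position, the greater the momentum disturbance.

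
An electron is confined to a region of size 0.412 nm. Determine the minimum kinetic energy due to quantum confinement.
56.114 meV

Using the uncertainty principle:

1. Position uncertainty: Δx ≈ 4.120e-10 m
2. Minimum momentum uncertainty: Δp = ℏ/(2Δx) = 1.280e-25 kg·m/s
3. Minimum kinetic energy:
   KE = (Δp)²/(2m) = (1.280e-25)²/(2 × 9.109e-31 kg)
   KE = 8.990e-21 J = 56.114 meV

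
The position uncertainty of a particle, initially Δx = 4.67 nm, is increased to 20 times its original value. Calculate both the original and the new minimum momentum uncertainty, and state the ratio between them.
Original Δp_min = 1.129 × 10^-26 kg·m/s; new Δp'_min = 5.645 × 10^-28 kg·m/s; ratio Δp'_min/Δp_min = 1/20.

From the uncertainty principle ΔxΔp ≥ ℏ/2, the minimum momentum uncertainty is Δp_min = ℏ/(2Δx).

Original (Δx = 4.67 nm = 4.670e-09 m):
Δp_min = (1.055e-34 J·s)/(2 × 4.670e-09 m) = 1.129e-26 kg·m/s

When Δx → 20Δx:
Δp'_min = ℏ/(2 × 20Δx) = (1/20) × ℏ/(2Δx) = (1/20) × Δp_min
Δp'_min = 1/20 × 1.129e-26 kg·m/s = 5.645e-28 kg·m/s

Since Δp_min ∝ 1/Δx, when Δx is increased to 20 times its original value, Δp_min decreases to 1/20 of its original value.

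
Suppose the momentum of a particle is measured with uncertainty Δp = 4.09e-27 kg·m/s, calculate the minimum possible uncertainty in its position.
12.892 nm

Using the Heisenberg uncertainty principle:
ΔxΔp ≥ ℏ/2

The minimum uncertainty in position is:
Δx_min = ℏ/(2Δp)
Δx_min = (1.055e-34 J·s) / (2 × 4.090e-27 kg·m/s)
Δx_min = 1.289e-08 m = 12.892 nm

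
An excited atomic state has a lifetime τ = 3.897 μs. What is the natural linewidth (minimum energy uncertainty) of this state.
84.451 peV

Using the energy-time uncertainty principle:
ΔEΔt ≥ ℏ/2

The lifetime τ represents the time uncertainty Δt.
The natural linewidth (minimum energy uncertainty) is:

ΔE = ℏ/(2τ)
ΔE = (1.055e-34 J·s) / (2 × 3.897e-06 s)
ΔE = 1.353e-29 J = 84.451 peV

This natural linewidth limits the precision of spectroscopic measurements.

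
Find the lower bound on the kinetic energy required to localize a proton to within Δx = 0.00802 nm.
80.650 meV

Localizing a particle requires giving it sufficient momentum uncertainty:

1. From uncertainty principle: Δp ≥ ℏ/(2Δx)
   Δp_min = (1.055e-34 J·s) / (2 × 8.020e-12 m)
   Δp_min = 6.575e-24 kg·m/s

2. This momentum uncertainty corresponds to kinetic energy:
   KE ≈ (Δp)²/(2m) = (6.575e-24)²/(2 × 1.673e-27 kg)
   KE = 1.292e-20 J = 80.650 meV

Tighter localization requires more energy.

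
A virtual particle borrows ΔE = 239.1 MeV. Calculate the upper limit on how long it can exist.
1.376 ys

Using the energy-time uncertainty principle:
ΔEΔt ≥ ℏ/2

For a virtual particle borrowing energy ΔE, the maximum lifetime is:
Δt_max = ℏ/(2ΔE)

Converting energy:
ΔE = 239.1 MeV = 3.831e-11 J

Δt_max = (1.055e-34 J·s) / (2 × 3.831e-11 J)
Δt_max = 1.376e-24 s = 1.376 ys

Virtual particles with higher borrowed energy exist for shorter times.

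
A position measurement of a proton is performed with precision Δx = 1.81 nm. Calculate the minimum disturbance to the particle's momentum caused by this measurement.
2.913 × 10^-26 kg·m/s

The uncertainty principle implies that measuring position disturbs momentum:
ΔxΔp ≥ ℏ/2

When we measure position with precision Δx, we necessarily introduce a momentum uncertainty:
Δp ≥ ℏ/(2Δx)
Δp_min = (1.055e-34 J·s) / (2 × 1.810e-09 m)
Δp_min = 2.913e-26 kg·m/s

The more precisely we measure position, the greater the momentum disturbance.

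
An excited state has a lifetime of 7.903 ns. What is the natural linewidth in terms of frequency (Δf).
10.069 MHz

Using the energy-time uncertainty principle and E = hf:
ΔEΔt ≥ ℏ/2
hΔf·Δt ≥ ℏ/2

The minimum frequency uncertainty is:
Δf = ℏ/(2hτ) = 1/(4πτ)
Δf = 1/(4π × 7.903e-09 s)
Δf = 1.007e+07 Hz = 10.069 MHz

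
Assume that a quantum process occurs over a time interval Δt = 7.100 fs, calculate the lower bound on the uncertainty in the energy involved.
46.353 meV

Using the energy-time uncertainty principle:
ΔEΔt ≥ ℏ/2

The minimum uncertainty in energy is:
ΔE_min = ℏ/(2Δt)
ΔE_min = (1.055e-34 J·s) / (2 × 7.100e-15 s)
ΔE_min = 7.427e-21 J = 46.353 meV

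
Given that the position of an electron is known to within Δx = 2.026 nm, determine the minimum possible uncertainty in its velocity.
28.570 km/s

Using the Heisenberg uncertainty principle and Δp = mΔv:
ΔxΔp ≥ ℏ/2
Δx(mΔv) ≥ ℏ/2

The minimum uncertainty in velocity is:
Δv_min = ℏ/(2mΔx)
Δv_min = (1.055e-34 J·s) / (2 × 9.109e-31 kg × 2.026e-09 m)
Δv_min = 2.857e+04 m/s = 28.570 km/s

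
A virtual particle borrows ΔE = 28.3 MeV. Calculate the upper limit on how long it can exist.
11.629 ys

Using the energy-time uncertainty principle:
ΔEΔt ≥ ℏ/2

For a virtual particle borrowing energy ΔE, the maximum lifetime is:
Δt_max = ℏ/(2ΔE)

Converting energy:
ΔE = 28.3 MeV = 4.534e-12 J

Δt_max = (1.055e-34 J·s) / (2 × 4.534e-12 J)
Δt_max = 1.163e-23 s = 11.629 ys

Virtual particles with higher borrowed energy exist for shorter times.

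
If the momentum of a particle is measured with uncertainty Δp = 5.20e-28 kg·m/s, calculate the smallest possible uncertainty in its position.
101.401 nm

Using the Heisenberg uncertainty principle:
ΔxΔp ≥ ℏ/2

The minimum uncertainty in position is:
Δx_min = ℏ/(2Δp)
Δx_min = (1.055e-34 J·s) / (2 × 5.200e-28 kg·m/s)
Δx_min = 1.014e-07 m = 101.401 nm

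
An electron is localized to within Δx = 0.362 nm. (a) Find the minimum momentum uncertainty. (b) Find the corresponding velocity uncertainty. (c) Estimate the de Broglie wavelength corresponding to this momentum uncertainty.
(a) Δp_min = 1.457 × 10^-25 kg·m/s
(b) Δv_min = 159.900 km/s
(c) λ_dB = 4.549 nm

Step-by-step:

(a) From the uncertainty principle:
Δp_min = ℏ/(2Δx) = (1.055e-34 J·s)/(2 × 3.620e-10 m) = 1.457e-25 kg·m/s

(b) The velocity uncertainty:
Δv = Δp/m = (1.457e-25 kg·m/s)/(9.109e-31 kg) = 1.599e+05 m/s = 159.900 km/s

(c) The de Broglie wavelength for this momentum:
λ = h/p = (6.626e-34 J·s)/(1.457e-25 kg·m/s) = 4.549e-09 m = 4.549 nm

Note: The de Broglie wavelength is comparable to the localization size, as expected from wave-particle duality.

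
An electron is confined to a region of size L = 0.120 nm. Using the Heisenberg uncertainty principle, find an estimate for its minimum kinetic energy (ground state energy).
661.455 meV

Using the uncertainty principle to estimate ground state energy:

1. The position uncertainty is approximately the confinement size:
   Δx ≈ L = 1.200e-10 m

2. From ΔxΔp ≥ ℏ/2, the minimum momentum uncertainty is:
   Δp ≈ ℏ/(2L) = 4.394e-25 kg·m/s

3. The kinetic energy is approximately:
   KE ≈ (Δp)²/(2m) = (4.394e-25)²/(2 × 9.109e-31 kg)
   KE ≈ 1.060e-19 J = 661.455 meV

This is an order-of-magnitude estimate of the ground state energy.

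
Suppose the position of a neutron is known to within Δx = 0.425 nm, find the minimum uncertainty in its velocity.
74.073 m/s

Using the Heisenberg uncertainty principle and Δp = mΔv:
ΔxΔp ≥ ℏ/2
Δx(mΔv) ≥ ℏ/2

The minimum uncertainty in velocity is:
Δv_min = ℏ/(2mΔx)
Δv_min = (1.055e-34 J·s) / (2 × 1.675e-27 kg × 4.250e-10 m)
Δv_min = 7.407e+01 m/s = 74.073 m/s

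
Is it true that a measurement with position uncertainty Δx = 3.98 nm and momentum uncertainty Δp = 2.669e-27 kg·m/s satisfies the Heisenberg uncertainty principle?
No, it violates the uncertainty principle (impossible measurement).

Calculate the product ΔxΔp:
ΔxΔp = (3.980e-09 m) × (2.669e-27 kg·m/s)
ΔxΔp = 1.062e-35 J·s

Compare to the minimum allowed value ℏ/2:
ℏ/2 = 5.273e-35 J·s

Since ΔxΔp = 1.062e-35 J·s < 5.273e-35 J·s = ℏ/2,
the measurement violates the uncertainty principle.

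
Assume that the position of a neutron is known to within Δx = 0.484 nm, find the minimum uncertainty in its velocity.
65.044 m/s

Using the Heisenberg uncertainty principle and Δp = mΔv:
ΔxΔp ≥ ℏ/2
Δx(mΔv) ≥ ℏ/2

The minimum uncertainty in velocity is:
Δv_min = ℏ/(2mΔx)
Δv_min = (1.055e-34 J·s) / (2 × 1.675e-27 kg × 4.840e-10 m)
Δv_min = 6.504e+01 m/s = 65.044 m/s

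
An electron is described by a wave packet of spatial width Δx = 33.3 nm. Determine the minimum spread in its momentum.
1.583 × 10^-27 kg·m/s

For a wave packet, the spatial width Δx and momentum spread Δp are related by the uncertainty principle:
ΔxΔp ≥ ℏ/2

The minimum momentum spread is:
Δp_min = ℏ/(2Δx)
Δp_min = (1.055e-34 J·s) / (2 × 3.330e-08 m)
Δp_min = 1.583e-27 kg·m/s

A wave packet cannot have both a well-defined position and well-defined momentum.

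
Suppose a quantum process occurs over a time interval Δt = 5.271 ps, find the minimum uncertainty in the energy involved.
62.437 μeV

Using the energy-time uncertainty principle:
ΔEΔt ≥ ℏ/2

The minimum uncertainty in energy is:
ΔE_min = ℏ/(2Δt)
ΔE_min = (1.055e-34 J·s) / (2 × 5.271e-12 s)
ΔE_min = 1.000e-23 J = 62.437 μeV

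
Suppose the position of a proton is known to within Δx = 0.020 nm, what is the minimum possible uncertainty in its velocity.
1.576 km/s

Using the Heisenberg uncertainty principle and Δp = mΔv:
ΔxΔp ≥ ℏ/2
Δx(mΔv) ≥ ℏ/2

The minimum uncertainty in velocity is:
Δv_min = ℏ/(2mΔx)
Δv_min = (1.055e-34 J·s) / (2 × 1.673e-27 kg × 2.000e-11 m)
Δv_min = 1.576e+03 m/s = 1.576 km/s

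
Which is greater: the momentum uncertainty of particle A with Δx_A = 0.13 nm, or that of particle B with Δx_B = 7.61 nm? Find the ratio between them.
Particle A has the larger minimum momentum uncertainty, by a factor of 58.54.

For each particle, the minimum momentum uncertainty is Δp_min = ℏ/(2Δx):

Particle A: Δp_A = ℏ/(2×1.300e-10 m) = 4.056e-25 kg·m/s
Particle B: Δp_B = ℏ/(2×7.610e-09 m) = 6.929e-27 kg·m/s

Ratio: Δp_A/Δp_B = 58.54

Since Δp_min ∝ 1/Δx, the particle with smaller position uncertainty (A) has larger momentum uncertainty.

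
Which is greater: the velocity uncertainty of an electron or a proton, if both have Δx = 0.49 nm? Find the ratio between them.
The electron has the larger minimum velocity uncertainty, by a ratio of 1836.2.

For both particles, Δp_min = ℏ/(2Δx) = 1.076e-25 kg·m/s (same for both).

The velocity uncertainty is Δv = Δp/m:
- electron: Δv = 1.076e-25 / 9.109e-31 = 1.181e+05 m/s = 118.130 km/s
- proton: Δv = 1.076e-25 / 1.673e-27 = 6.434e+01 m/s = 64.336 m/s

Ratio: 1.181e+05 / 6.434e+01 = 1836.2

The lighter particle has larger velocity uncertainty because Δv ∝ 1/m.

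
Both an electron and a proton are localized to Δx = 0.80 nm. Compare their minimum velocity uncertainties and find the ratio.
The electron has the larger minimum velocity uncertainty, by a ratio of 1836.2.

For both particles, Δp_min = ℏ/(2Δx) = 6.591e-26 kg·m/s (same for both).

The velocity uncertainty is Δv = Δp/m:
- electron: Δv = 6.591e-26 / 9.109e-31 = 7.235e+04 m/s = 72.355 km/s
- proton: Δv = 6.591e-26 / 1.673e-27 = 3.941e+01 m/s = 39.406 m/s

Ratio: 7.235e+04 / 3.941e+01 = 1836.2

The lighter particle has larger velocity uncertainty because Δv ∝ 1/m.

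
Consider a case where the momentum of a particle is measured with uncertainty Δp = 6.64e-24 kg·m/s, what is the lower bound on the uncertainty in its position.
7.941 pm

Using the Heisenberg uncertainty principle:
ΔxΔp ≥ ℏ/2

The minimum uncertainty in position is:
Δx_min = ℏ/(2Δp)
Δx_min = (1.055e-34 J·s) / (2 × 6.640e-24 kg·m/s)
Δx_min = 7.941e-12 m = 7.941 pm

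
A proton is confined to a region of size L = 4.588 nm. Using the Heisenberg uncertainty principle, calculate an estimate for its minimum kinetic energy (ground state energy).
246.438 neV

Using the uncertainty principle to estimate ground state energy:

1. The position uncertainty is approximately the confinement size:
   Δx ≈ L = 4.588e-09 m

2. From ΔxΔp ≥ ℏ/2, the minimum momentum uncertainty is:
   Δp ≈ ℏ/(2L) = 1.149e-26 kg·m/s

3. The kinetic energy is approximately:
   KE ≈ (Δp)²/(2m) = (1.149e-26)²/(2 × 1.673e-27 kg)
   KE ≈ 3.948e-26 J = 246.438 neV

This is an order-of-magnitude estimate of the ground state energy.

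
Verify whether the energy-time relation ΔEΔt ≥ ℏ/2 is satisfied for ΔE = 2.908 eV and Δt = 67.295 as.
No, it violates the uncertainty relation.

Calculate the product ΔEΔt:
ΔE = 2.908 eV = 4.659e-19 J
ΔEΔt = (4.659e-19 J) × (6.730e-17 s)
ΔEΔt = 3.135e-35 J·s

Compare to the minimum allowed value ℏ/2:
ℏ/2 = 5.273e-35 J·s

Since ΔEΔt = 3.135e-35 J·s < 5.273e-35 J·s = ℏ/2,
this violates the uncertainty relation.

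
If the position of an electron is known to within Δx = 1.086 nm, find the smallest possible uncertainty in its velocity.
53.300 km/s

Using the Heisenberg uncertainty principle and Δp = mΔv:
ΔxΔp ≥ ℏ/2
Δx(mΔv) ≥ ℏ/2

The minimum uncertainty in velocity is:
Δv_min = ℏ/(2mΔx)
Δv_min = (1.055e-34 J·s) / (2 × 9.109e-31 kg × 1.086e-09 m)
Δv_min = 5.330e+04 m/s = 53.300 km/s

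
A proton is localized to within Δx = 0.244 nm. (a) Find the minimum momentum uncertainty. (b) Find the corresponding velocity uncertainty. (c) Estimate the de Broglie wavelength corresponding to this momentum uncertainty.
(a) Δp_min = 2.161 × 10^-25 kg·m/s
(b) Δv_min = 129.199 m/s
(c) λ_dB = 3.066 nm

Step-by-step:

(a) From the uncertainty principle:
Δp_min = ℏ/(2Δx) = (1.055e-34 J·s)/(2 × 2.440e-10 m) = 2.161e-25 kg·m/s

(b) The velocity uncertainty:
Δv = Δp/m = (2.161e-25 kg·m/s)/(1.673e-27 kg) = 1.292e+02 m/s = 129.199 m/s

(c) The de Broglie wavelength for this momentum:
λ = h/p = (6.626e-34 J·s)/(2.161e-25 kg·m/s) = 3.066e-09 m = 3.066 nm

Note: The de Broglie wavelength is comparable to the localization size, as expected from wave-particle duality.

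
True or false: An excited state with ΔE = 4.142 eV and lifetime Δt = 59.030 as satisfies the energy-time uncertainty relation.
No, it violates the uncertainty relation.

Calculate the product ΔEΔt:
ΔE = 4.142 eV = 6.636e-19 J
ΔEΔt = (6.636e-19 J) × (5.903e-17 s)
ΔEΔt = 3.917e-35 J·s

Compare to the minimum allowed value ℏ/2:
ℏ/2 = 5.273e-35 J·s

Since ΔEΔt = 3.917e-35 J·s < 5.273e-35 J·s = ℏ/2,
this violates the uncertainty relation.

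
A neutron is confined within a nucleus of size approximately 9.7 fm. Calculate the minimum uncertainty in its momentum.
5.436 × 10^-21 kg·m/s

Using the Heisenberg uncertainty principle:
ΔxΔp ≥ ℏ/2

With Δx ≈ L = 9.700e-15 m (the confinement size):
Δp_min = ℏ/(2Δx)
Δp_min = (1.055e-34 J·s) / (2 × 9.700e-15 m)
Δp_min = 5.436e-21 kg·m/s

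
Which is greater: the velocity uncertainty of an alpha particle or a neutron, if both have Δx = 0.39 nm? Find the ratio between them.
The neutron has the larger minimum velocity uncertainty, by a ratio of 4.0.

For both particles, Δp_min = ℏ/(2Δx) = 1.352e-25 kg·m/s (same for both).

The velocity uncertainty is Δv = Δp/m:
- alpha particle: Δv = 1.352e-25 / 6.645e-27 = 2.035e+01 m/s = 20.347 m/s
- neutron: Δv = 1.352e-25 / 1.675e-27 = 8.072e+01 m/s = 80.721 m/s

Ratio: 8.072e+01 / 2.035e+01 = 4.0

The lighter particle has larger velocity uncertainty because Δv ∝ 1/m.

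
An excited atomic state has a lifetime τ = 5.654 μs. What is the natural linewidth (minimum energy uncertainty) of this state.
58.208 peV

Using the energy-time uncertainty principle:
ΔEΔt ≥ ℏ/2

The lifetime τ represents the time uncertainty Δt.
The natural linewidth (minimum energy uncertainty) is:

ΔE = ℏ/(2τ)
ΔE = (1.055e-34 J·s) / (2 × 5.654e-06 s)
ΔE = 9.326e-30 J = 58.208 peV

This natural linewidth limits the precision of spectroscopic measurements.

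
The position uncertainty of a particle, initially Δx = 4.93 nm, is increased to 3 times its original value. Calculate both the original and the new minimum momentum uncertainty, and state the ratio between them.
Original Δp_min = 1.070 × 10^-26 kg·m/s; new Δp'_min = 3.565 × 10^-27 kg·m/s; ratio Δp'_min/Δp_min = 1/3.

From the uncertainty principle ΔxΔp ≥ ℏ/2, the minimum momentum uncertainty is Δp_min = ℏ/(2Δx).

Original (Δx = 4.93 nm = 4.930e-09 m):
Δp_min = (1.055e-34 J·s)/(2 × 4.930e-09 m) = 1.070e-26 kg·m/s

When Δx → 3Δx:
Δp'_min = ℏ/(2 × 3Δx) = (1/3) × ℏ/(2Δx) = (1/3) × Δp_min
Δp'_min = 1/3 × 1.070e-26 kg·m/s = 3.565e-27 kg·m/s

Since Δp_min ∝ 1/Δx, when Δx is increased to 3 times its original value, Δp_min decreases to 1/3 of its original value.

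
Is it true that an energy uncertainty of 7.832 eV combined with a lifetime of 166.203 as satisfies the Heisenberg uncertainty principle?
Yes, it satisfies the uncertainty relation.

Calculate the product ΔEΔt:
ΔE = 7.832 eV = 1.255e-18 J
ΔEΔt = (1.255e-18 J) × (1.662e-16 s)
ΔEΔt = 2.086e-34 J·s

Compare to the minimum allowed value ℏ/2:
ℏ/2 = 5.273e-35 J·s

Since ΔEΔt = 2.086e-34 J·s ≥ 5.273e-35 J·s = ℏ/2,
this satisfies the uncertainty relation.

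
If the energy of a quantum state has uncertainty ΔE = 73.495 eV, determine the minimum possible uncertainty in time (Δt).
4.478 as

Using the energy-time uncertainty principle:
ΔEΔt ≥ ℏ/2

The minimum uncertainty in time is:
Δt_min = ℏ/(2ΔE)
Δt_min = (1.055e-34 J·s) / (2 × 1.178e-17 J)
Δt_min = 4.478e-18 s = 4.478 as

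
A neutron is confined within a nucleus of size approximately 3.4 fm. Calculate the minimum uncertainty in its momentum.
1.551 × 10^-20 kg·m/s

Using the Heisenberg uncertainty principle:
ΔxΔp ≥ ℏ/2

With Δx ≈ L = 3.400e-15 m (the confinement size):
Δp_min = ℏ/(2Δx)
Δp_min = (1.055e-34 J·s) / (2 × 3.400e-15 m)
Δp_min = 1.551e-20 kg·m/s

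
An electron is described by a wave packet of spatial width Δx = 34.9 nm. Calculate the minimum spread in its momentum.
1.511 × 10^-27 kg·m/s

For a wave packet, the spatial width Δx and momentum spread Δp are related by the uncertainty principle:
ΔxΔp ≥ ℏ/2

The minimum momentum spread is:
Δp_min = ℏ/(2Δx)
Δp_min = (1.055e-34 J·s) / (2 × 3.490e-08 m)
Δp_min = 1.511e-27 kg·m/s

A wave packet cannot have both a well-defined position and well-defined momentum.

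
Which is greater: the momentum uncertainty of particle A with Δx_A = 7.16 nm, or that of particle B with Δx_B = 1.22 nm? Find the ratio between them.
Particle B has the larger minimum momentum uncertainty, by a factor of 5.87.

For each particle, the minimum momentum uncertainty is Δp_min = ℏ/(2Δx):

Particle A: Δp_A = ℏ/(2×7.160e-09 m) = 7.364e-27 kg·m/s
Particle B: Δp_B = ℏ/(2×1.220e-09 m) = 4.322e-26 kg·m/s

Ratio: Δp_B/Δp_A = 5.87

Since Δp_min ∝ 1/Δx, the particle with smaller position uncertainty (B) has larger momentum uncertainty.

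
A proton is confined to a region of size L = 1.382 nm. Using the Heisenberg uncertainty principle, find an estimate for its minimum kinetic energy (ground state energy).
2.716 μeV

Using the uncertainty principle to estimate ground state energy:

1. The position uncertainty is approximately the confinement size:
   Δx ≈ L = 1.382e-09 m

2. From ΔxΔp ≥ ℏ/2, the minimum momentum uncertainty is:
   Δp ≈ ℏ/(2L) = 3.815e-26 kg·m/s

3. The kinetic energy is approximately:
   KE ≈ (Δp)²/(2m) = (3.815e-26)²/(2 × 1.673e-27 kg)
   KE ≈ 4.352e-25 J = 2.716 μeV

This is an order-of-magnitude estimate of the ground state energy.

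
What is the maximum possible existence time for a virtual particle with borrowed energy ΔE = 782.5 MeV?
4.206 × 10^-25 s

Using the energy-time uncertainty principle:
ΔEΔt ≥ ℏ/2

For a virtual particle borrowing energy ΔE, the maximum lifetime is:
Δt_max = ℏ/(2ΔE)

Converting energy:
ΔE = 782.5 MeV = 1.254e-10 J

Δt_max = (1.055e-34 J·s) / (2 × 1.254e-10 J)
Δt_max = 4.206e-25 s = 4.206 × 10^-25 s

Virtual particles with higher borrowed energy exist for shorter times.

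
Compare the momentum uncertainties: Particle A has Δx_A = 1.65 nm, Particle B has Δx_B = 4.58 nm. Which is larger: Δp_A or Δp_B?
Particle A has the larger minimum momentum uncertainty, by a factor of 2.78.

For each particle, the minimum momentum uncertainty is Δp_min = ℏ/(2Δx):

Particle A: Δp_A = ℏ/(2×1.650e-09 m) = 3.196e-26 kg·m/s
Particle B: Δp_B = ℏ/(2×4.580e-09 m) = 1.151e-26 kg·m/s

Ratio: Δp_A/Δp_B = 2.78

Since Δp_min ∝ 1/Δx, the particle with smaller position uncertainty (A) has larger momentum uncertainty.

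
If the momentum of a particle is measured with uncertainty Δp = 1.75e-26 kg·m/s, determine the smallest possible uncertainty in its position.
3.013 nm

Using the Heisenberg uncertainty principle:
ΔxΔp ≥ ℏ/2

The minimum uncertainty in position is:
Δx_min = ℏ/(2Δp)
Δx_min = (1.055e-34 J·s) / (2 × 1.750e-26 kg·m/s)
Δx_min = 3.013e-09 m = 3.013 nm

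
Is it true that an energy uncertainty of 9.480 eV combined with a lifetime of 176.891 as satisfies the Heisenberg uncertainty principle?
Yes, it satisfies the uncertainty relation.

Calculate the product ΔEΔt:
ΔE = 9.480 eV = 1.519e-18 J
ΔEΔt = (1.519e-18 J) × (1.769e-16 s)
ΔEΔt = 2.687e-34 J·s

Compare to the minimum allowed value ℏ/2:
ℏ/2 = 5.273e-35 J·s

Since ΔEΔt = 2.687e-34 J·s ≥ 5.273e-35 J·s = ℏ/2,
this satisfies the uncertainty relation.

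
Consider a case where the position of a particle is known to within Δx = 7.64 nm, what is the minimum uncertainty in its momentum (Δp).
6.902 × 10^-27 kg·m/s

Using the Heisenberg uncertainty principle:
ΔxΔp ≥ ℏ/2

The minimum uncertainty in momentum is:
Δp_min = ℏ/(2Δx)
Δp_min = (1.055e-34 J·s) / (2 × 7.640e-09 m)
Δp_min = 6.902e-27 kg·m/s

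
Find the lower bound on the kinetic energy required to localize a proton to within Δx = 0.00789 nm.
83.330 meV

Localizing a particle requires giving it sufficient momentum uncertainty:

1. From uncertainty principle: Δp ≥ ℏ/(2Δx)
   Δp_min = (1.055e-34 J·s) / (2 × 7.890e-12 m)
   Δp_min = 6.683e-24 kg·m/s

2. This momentum uncertainty corresponds to kinetic energy:
   KE ≈ (Δp)²/(2m) = (6.683e-24)²/(2 × 1.673e-27 kg)
   KE = 1.335e-20 J = 83.330 meV

Tighter localization requires more energy.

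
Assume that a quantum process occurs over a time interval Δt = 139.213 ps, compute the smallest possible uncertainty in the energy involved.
2.364 μeV

Using the energy-time uncertainty principle:
ΔEΔt ≥ ℏ/2

The minimum uncertainty in energy is:
ΔE_min = ℏ/(2Δt)
ΔE_min = (1.055e-34 J·s) / (2 × 1.392e-10 s)
ΔE_min = 3.788e-25 J = 2.364 μeV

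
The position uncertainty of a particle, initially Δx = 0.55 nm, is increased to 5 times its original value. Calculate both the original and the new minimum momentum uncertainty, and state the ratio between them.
Original Δp_min = 9.587 × 10^-26 kg·m/s; new Δp'_min = 1.917 × 10^-26 kg·m/s; ratio Δp'_min/Δp_min = 1/5.

From the uncertainty principle ΔxΔp ≥ ℏ/2, the minimum momentum uncertainty is Δp_min = ℏ/(2Δx).

Original (Δx = 0.55 nm = 5.500e-10 m):
Δp_min = (1.055e-34 J·s)/(2 × 5.500e-10 m) = 9.587e-26 kg·m/s

When Δx → 5Δx:
Δp'_min = ℏ/(2 × 5Δx) = (1/5) × ℏ/(2Δx) = (1/5) × Δp_min
Δp'_min = 1/5 × 9.587e-26 kg·m/s = 1.917e-26 kg·m/s

Since Δp_min ∝ 1/Δx, when Δx is increased to 5 times its original value, Δp_min decreases to 1/5 of its original value.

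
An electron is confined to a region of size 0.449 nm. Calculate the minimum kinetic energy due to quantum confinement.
47.247 meV

Using the uncertainty principle:

1. Position uncertainty: Δx ≈ 4.490e-10 m
2. Minimum momentum uncertainty: Δp = ℏ/(2Δx) = 1.174e-25 kg·m/s
3. Minimum kinetic energy:
   KE = (Δp)²/(2m) = (1.174e-25)²/(2 × 9.109e-31 kg)
   KE = 7.570e-21 J = 47.247 meV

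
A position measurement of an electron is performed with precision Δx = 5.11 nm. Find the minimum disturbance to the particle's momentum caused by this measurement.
1.032 × 10^-26 kg·m/s

The uncertainty principle implies that measuring position disturbs momentum:
ΔxΔp ≥ ℏ/2

When we measure position with precision Δx, we necessarily introduce a momentum uncertainty:
Δp ≥ ℏ/(2Δx)
Δp_min = (1.055e-34 J·s) / (2 × 5.110e-09 m)
Δp_min = 1.032e-26 kg·m/s

The more precisely we measure position, the greater the momentum disturbance.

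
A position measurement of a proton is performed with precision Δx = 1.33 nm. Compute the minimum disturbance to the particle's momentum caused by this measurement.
3.965 × 10^-26 kg·m/s

The uncertainty principle implies that measuring position disturbs momentum:
ΔxΔp ≥ ℏ/2

When we measure position with precision Δx, we necessarily introduce a momentum uncertainty:
Δp ≥ ℏ/(2Δx)
Δp_min = (1.055e-34 J·s) / (2 × 1.330e-09 m)
Δp_min = 3.965e-26 kg·m/s

The more precisely we measure position, the greater the momentum disturbance.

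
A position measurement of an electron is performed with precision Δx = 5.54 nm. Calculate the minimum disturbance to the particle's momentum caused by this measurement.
9.518 × 10^-27 kg·m/s

The uncertainty principle implies that measuring position disturbs momentum:
ΔxΔp ≥ ℏ/2

When we measure position with precision Δx, we necessarily introduce a momentum uncertainty:
Δp ≥ ℏ/(2Δx)
Δp_min = (1.055e-34 J·s) / (2 × 5.540e-09 m)
Δp_min = 9.518e-27 kg·m/s

The more precisely we measure position, the greater the momentum disturbance.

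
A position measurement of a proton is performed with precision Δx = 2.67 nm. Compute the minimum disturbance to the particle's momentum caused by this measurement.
1.975 × 10^-26 kg·m/s

The uncertainty principle implies that measuring position disturbs momentum:
ΔxΔp ≥ ℏ/2

When we measure position with precision Δx, we necessarily introduce a momentum uncertainty:
Δp ≥ ℏ/(2Δx)
Δp_min = (1.055e-34 J·s) / (2 × 2.670e-09 m)
Δp_min = 1.975e-26 kg·m/s

The more precisely we measure position, the greater the momentum disturbance.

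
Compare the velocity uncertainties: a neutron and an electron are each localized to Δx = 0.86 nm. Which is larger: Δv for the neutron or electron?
The electron has the larger minimum velocity uncertainty, by a ratio of 1838.7.

For both particles, Δp_min = ℏ/(2Δx) = 6.131e-26 kg·m/s (same for both).

The velocity uncertainty is Δv = Δp/m:
- neutron: Δv = 6.131e-26 / 1.675e-27 = 3.661e+01 m/s = 36.606 m/s
- electron: Δv = 6.131e-26 / 9.109e-31 = 6.731e+04 m/s = 67.307 km/s

Ratio: 6.731e+04 / 3.661e+01 = 1838.7

The lighter particle has larger velocity uncertainty because Δv ∝ 1/m.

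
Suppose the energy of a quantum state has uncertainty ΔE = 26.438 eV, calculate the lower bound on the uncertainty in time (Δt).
12.448 as

Using the energy-time uncertainty principle:
ΔEΔt ≥ ℏ/2

The minimum uncertainty in time is:
Δt_min = ℏ/(2ΔE)
Δt_min = (1.055e-34 J·s) / (2 × 4.236e-18 J)
Δt_min = 1.245e-17 s = 12.448 as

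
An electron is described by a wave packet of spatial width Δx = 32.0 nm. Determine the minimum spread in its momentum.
1.648 × 10^-27 kg·m/s

For a wave packet, the spatial width Δx and momentum spread Δp are related by the uncertainty principle:
ΔxΔp ≥ ℏ/2

The minimum momentum spread is:
Δp_min = ℏ/(2Δx)
Δp_min = (1.055e-34 J·s) / (2 × 3.200e-08 m)
Δp_min = 1.648e-27 kg·m/s

A wave packet cannot have both a well-defined position and well-defined momentum.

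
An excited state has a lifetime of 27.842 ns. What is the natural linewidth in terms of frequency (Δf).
2.858 MHz

Using the energy-time uncertainty principle and E = hf:
ΔEΔt ≥ ℏ/2
hΔf·Δt ≥ ℏ/2

The minimum frequency uncertainty is:
Δf = ℏ/(2hτ) = 1/(4πτ)
Δf = 1/(4π × 2.784e-08 s)
Δf = 2.858e+06 Hz = 2.858 MHz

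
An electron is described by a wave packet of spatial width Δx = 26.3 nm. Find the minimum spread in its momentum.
2.005 × 10^-27 kg·m/s

For a wave packet, the spatial width Δx and momentum spread Δp are related by the uncertainty principle:
ΔxΔp ≥ ℏ/2

The minimum momentum spread is:
Δp_min = ℏ/(2Δx)
Δp_min = (1.055e-34 J·s) / (2 × 2.630e-08 m)
Δp_min = 2.005e-27 kg·m/s

A wave packet cannot have both a well-defined position and well-defined momentum.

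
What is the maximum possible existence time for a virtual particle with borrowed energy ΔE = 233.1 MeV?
1.412 ys

Using the energy-time uncertainty principle:
ΔEΔt ≥ ℏ/2

For a virtual particle borrowing energy ΔE, the maximum lifetime is:
Δt_max = ℏ/(2ΔE)

Converting energy:
ΔE = 233.1 MeV = 3.735e-11 J

Δt_max = (1.055e-34 J·s) / (2 × 3.735e-11 J)
Δt_max = 1.412e-24 s = 1.412 ys

Virtual particles with higher borrowed energy exist for shorter times.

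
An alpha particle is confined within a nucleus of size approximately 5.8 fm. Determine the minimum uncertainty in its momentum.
9.091 × 10^-21 kg·m/s

Using the Heisenberg uncertainty principle:
ΔxΔp ≥ ℏ/2

With Δx ≈ L = 5.800e-15 m (the confinement size):
Δp_min = ℏ/(2Δx)
Δp_min = (1.055e-34 J·s) / (2 × 5.800e-15 m)
Δp_min = 9.091e-21 kg·m/s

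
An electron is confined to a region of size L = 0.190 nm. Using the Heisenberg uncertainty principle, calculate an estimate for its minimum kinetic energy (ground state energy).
263.849 meV

Using the uncertainty principle to estimate ground state energy:

1. The position uncertainty is approximately the confinement size:
   Δx ≈ L = 1.900e-10 m

2. From ΔxΔp ≥ ℏ/2, the minimum momentum uncertainty is:
   Δp ≈ ℏ/(2L) = 2.775e-25 kg·m/s

3. The kinetic energy is approximately:
   KE ≈ (Δp)²/(2m) = (2.775e-25)²/(2 × 9.109e-31 kg)
   KE ≈ 4.227e-20 J = 263.849 meV

This is an order-of-magnitude estimate of the ground state energy.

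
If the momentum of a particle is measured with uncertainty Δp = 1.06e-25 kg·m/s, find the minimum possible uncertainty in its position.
497.440 pm

Using the Heisenberg uncertainty principle:
ΔxΔp ≥ ℏ/2

The minimum uncertainty in position is:
Δx_min = ℏ/(2Δp)
Δx_min = (1.055e-34 J·s) / (2 × 1.060e-25 kg·m/s)
Δx_min = 4.974e-10 m = 497.440 pm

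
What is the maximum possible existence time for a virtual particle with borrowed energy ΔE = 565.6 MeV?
5.819 × 10^-25 s

Using the energy-time uncertainty principle:
ΔEΔt ≥ ℏ/2

For a virtual particle borrowing energy ΔE, the maximum lifetime is:
Δt_max = ℏ/(2ΔE)

Converting energy:
ΔE = 565.6 MeV = 9.062e-11 J

Δt_max = (1.055e-34 J·s) / (2 × 9.062e-11 J)
Δt_max = 5.819e-25 s = 5.819 × 10^-25 s

Virtual particles with higher borrowed energy exist for shorter times.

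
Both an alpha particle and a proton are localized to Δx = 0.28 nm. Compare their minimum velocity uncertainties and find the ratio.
The proton has the larger minimum velocity uncertainty, by a ratio of 4.0.

For both particles, Δp_min = ℏ/(2Δx) = 1.883e-25 kg·m/s (same for both).

The velocity uncertainty is Δv = Δp/m:
- alpha particle: Δv = 1.883e-25 / 6.645e-27 = 2.834e+01 m/s = 28.341 m/s
- proton: Δv = 1.883e-25 / 1.673e-27 = 1.126e+02 m/s = 112.588 m/s

Ratio: 1.126e+02 / 2.834e+01 = 4.0

The lighter particle has larger velocity uncertainty because Δv ∝ 1/m.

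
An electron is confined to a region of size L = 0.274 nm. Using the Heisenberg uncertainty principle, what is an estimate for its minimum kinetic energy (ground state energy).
126.871 meV

Using the uncertainty principle to estimate ground state energy:

1. The position uncertainty is approximately the confinement size:
   Δx ≈ L = 2.740e-10 m

2. From ΔxΔp ≥ ℏ/2, the minimum momentum uncertainty is:
   Δp ≈ ℏ/(2L) = 1.924e-25 kg·m/s

3. The kinetic energy is approximately:
   KE ≈ (Δp)²/(2m) = (1.924e-25)²/(2 × 9.109e-31 kg)
   KE ≈ 2.033e-20 J = 126.871 meV

This is an order-of-magnitude estimate of the ground state energy.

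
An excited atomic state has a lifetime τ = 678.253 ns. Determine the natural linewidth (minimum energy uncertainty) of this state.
485.226 peV

Using the energy-time uncertainty principle:
ΔEΔt ≥ ℏ/2

The lifetime τ represents the time uncertainty Δt.
The natural linewidth (minimum energy uncertainty) is:

ΔE = ℏ/(2τ)
ΔE = (1.055e-34 J·s) / (2 × 6.783e-07 s)
ΔE = 7.774e-29 J = 485.226 peV

This natural linewidth limits the precision of spectroscopic measurements.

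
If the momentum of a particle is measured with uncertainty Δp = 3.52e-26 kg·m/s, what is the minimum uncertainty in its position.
1.498 nm

Using the Heisenberg uncertainty principle:
ΔxΔp ≥ ℏ/2

The minimum uncertainty in position is:
Δx_min = ℏ/(2Δp)
Δx_min = (1.055e-34 J·s) / (2 × 3.520e-26 kg·m/s)
Δx_min = 1.498e-09 m = 1.498 nm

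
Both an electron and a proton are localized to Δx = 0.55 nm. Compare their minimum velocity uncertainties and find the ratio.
The electron has the larger minimum velocity uncertainty, by a ratio of 1836.2.

For both particles, Δp_min = ℏ/(2Δx) = 9.587e-26 kg·m/s (same for both).

The velocity uncertainty is Δv = Δp/m:
- electron: Δv = 9.587e-26 / 9.109e-31 = 1.052e+05 m/s = 105.243 km/s
- proton: Δv = 9.587e-26 / 1.673e-27 = 5.732e+01 m/s = 57.317 m/s

Ratio: 1.052e+05 / 5.732e+01 = 1836.2

The lighter particle has larger velocity uncertainty because Δv ∝ 1/m.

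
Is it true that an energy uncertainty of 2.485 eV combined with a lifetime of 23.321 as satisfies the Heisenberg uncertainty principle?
No, it violates the uncertainty relation.

Calculate the product ΔEΔt:
ΔE = 2.485 eV = 3.981e-19 J
ΔEΔt = (3.981e-19 J) × (2.332e-17 s)
ΔEΔt = 9.285e-36 J·s

Compare to the minimum allowed value ℏ/2:
ℏ/2 = 5.273e-35 J·s

Since ΔEΔt = 9.285e-36 J·s < 5.273e-35 J·s = ℏ/2,
this violates the uncertainty relation.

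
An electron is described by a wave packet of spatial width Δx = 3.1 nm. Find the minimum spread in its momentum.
1.701 × 10^-26 kg·m/s

For a wave packet, the spatial width Δx and momentum spread Δp are related by the uncertainty principle:
ΔxΔp ≥ ℏ/2

The minimum momentum spread is:
Δp_min = ℏ/(2Δx)
Δp_min = (1.055e-34 J·s) / (2 × 3.100e-09 m)
Δp_min = 1.701e-26 kg·m/s

A wave packet cannot have both a well-defined position and well-defined momentum.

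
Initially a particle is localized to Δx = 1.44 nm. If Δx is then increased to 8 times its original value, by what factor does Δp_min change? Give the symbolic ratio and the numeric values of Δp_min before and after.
Original Δp_min = 3.662 × 10^-26 kg·m/s; new Δp'_min = 4.577 × 10^-27 kg·m/s; ratio Δp'_min/Δp_min = 1/8.

From the uncertainty principle ΔxΔp ≥ ℏ/2, the minimum momentum uncertainty is Δp_min = ℏ/(2Δx).

Original (Δx = 1.44 nm = 1.440e-09 m):
Δp_min = (1.055e-34 J·s)/(2 × 1.440e-09 m) = 3.662e-26 kg·m/s

When Δx → 8Δx:
Δp'_min = ℏ/(2 × 8Δx) = (1/8) × ℏ/(2Δx) = (1/8) × Δp_min
Δp'_min = 1/8 × 3.662e-26 kg·m/s = 4.577e-27 kg·m/s

Since Δp_min ∝ 1/Δx, when Δx is increased to 8 times its original value, Δp_min decreases to 1/8 of its original value.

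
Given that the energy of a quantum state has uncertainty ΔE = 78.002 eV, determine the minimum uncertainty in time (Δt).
4.219 as

Using the energy-time uncertainty principle:
ΔEΔt ≥ ℏ/2

The minimum uncertainty in time is:
Δt_min = ℏ/(2ΔE)
Δt_min = (1.055e-34 J·s) / (2 × 1.250e-17 J)
Δt_min = 4.219e-18 s = 4.219 as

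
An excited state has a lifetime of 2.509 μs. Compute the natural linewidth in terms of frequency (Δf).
31.717 kHz

Using the energy-time uncertainty principle and E = hf:
ΔEΔt ≥ ℏ/2
hΔf·Δt ≥ ℏ/2

The minimum frequency uncertainty is:
Δf = ℏ/(2hτ) = 1/(4πτ)
Δf = 1/(4π × 2.509e-06 s)
Δf = 3.172e+04 Hz = 31.717 kHz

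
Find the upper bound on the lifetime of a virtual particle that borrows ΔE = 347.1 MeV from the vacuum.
9.482 × 10^-25 s

Using the energy-time uncertainty principle:
ΔEΔt ≥ ℏ/2

For a virtual particle borrowing energy ΔE, the maximum lifetime is:
Δt_max = ℏ/(2ΔE)

Converting energy:
ΔE = 347.1 MeV = 5.561e-11 J

Δt_max = (1.055e-34 J·s) / (2 × 5.561e-11 J)
Δt_max = 9.482e-25 s = 9.482 × 10^-25 s

Virtual particles with higher borrowed energy exist for shorter times.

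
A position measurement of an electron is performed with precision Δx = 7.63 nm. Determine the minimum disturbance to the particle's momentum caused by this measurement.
6.911 × 10^-27 kg·m/s

The uncertainty principle implies that measuring position disturbs momentum:
ΔxΔp ≥ ℏ/2

When we measure position with precision Δx, we necessarily introduce a momentum uncertainty:
Δp ≥ ℏ/(2Δx)
Δp_min = (1.055e-34 J·s) / (2 × 7.630e-09 m)
Δp_min = 6.911e-27 kg·m/s

The more precisely we measure position, the greater the momentum disturbance.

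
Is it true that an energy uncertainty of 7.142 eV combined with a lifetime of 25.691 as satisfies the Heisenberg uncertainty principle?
No, it violates the uncertainty relation.

Calculate the product ΔEΔt:
ΔE = 7.142 eV = 1.144e-18 J
ΔEΔt = (1.144e-18 J) × (2.569e-17 s)
ΔEΔt = 2.940e-35 J·s

Compare to the minimum allowed value ℏ/2:
ℏ/2 = 5.273e-35 J·s

Since ΔEΔt = 2.940e-35 J·s < 5.273e-35 J·s = ℏ/2,
this violates the uncertainty relation.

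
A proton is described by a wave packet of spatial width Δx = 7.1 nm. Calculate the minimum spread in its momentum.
7.427 × 10^-27 kg·m/s

For a wave packet, the spatial width Δx and momentum spread Δp are related by the uncertainty principle:
ΔxΔp ≥ ℏ/2

The minimum momentum spread is:
Δp_min = ℏ/(2Δx)
Δp_min = (1.055e-34 J·s) / (2 × 7.100e-09 m)
Δp_min = 7.427e-27 kg·m/s

A wave packet cannot have both a well-defined position and well-defined momentum.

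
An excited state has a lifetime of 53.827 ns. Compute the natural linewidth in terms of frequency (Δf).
1.478 MHz

Using the energy-time uncertainty principle and E = hf:
ΔEΔt ≥ ℏ/2
hΔf·Δt ≥ ℏ/2

The minimum frequency uncertainty is:
Δf = ℏ/(2hτ) = 1/(4πτ)
Δf = 1/(4π × 5.383e-08 s)
Δf = 1.478e+06 Hz = 1.478 MHz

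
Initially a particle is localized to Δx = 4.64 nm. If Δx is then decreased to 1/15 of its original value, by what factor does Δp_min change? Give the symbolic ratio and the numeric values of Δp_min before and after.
Original Δp_min = 1.136 × 10^-26 kg·m/s; new Δp'_min = 1.705 × 10^-25 kg·m/s; ratio Δp'_min/Δp_min = 15.

From the uncertainty principle ΔxΔp ≥ ℏ/2, the minimum momentum uncertainty is Δp_min = ℏ/(2Δx).

Original (Δx = 4.64 nm = 4.640e-09 m):
Δp_min = (1.055e-34 J·s)/(2 × 4.640e-09 m) = 1.136e-26 kg·m/s

When Δx → (1/15)Δx:
Δp'_min = ℏ/(2 × (1/15)Δx) = 15 × ℏ/(2Δx) = 15 × Δp_min
Δp'_min = 15 × 1.136e-26 kg·m/s = 1.705e-25 kg·m/s

Since Δp_min ∝ 1/Δx, when Δx is decreased to 1/15 of its original value, Δp_min increases to 15 times its original value.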